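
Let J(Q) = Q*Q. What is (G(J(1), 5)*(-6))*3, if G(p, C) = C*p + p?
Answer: -108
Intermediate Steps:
J(Q) = Q**2
G(p, C) = p + C*p
(G(J(1), 5)*(-6))*3 = ((1**2*(1 + 5))*(-6))*3 = ((1*6)*(-6))*3 = (6*(-6))*3 = -36*3 = -108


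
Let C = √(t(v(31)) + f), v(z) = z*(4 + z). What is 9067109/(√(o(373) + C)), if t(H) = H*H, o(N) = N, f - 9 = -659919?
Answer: 9067109/√(373 + √517315) ≈ 2.7435e+5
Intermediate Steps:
f = -659910 (f = 9 - 659919 = -659910)
t(H) = H²
C = √517315 (C = √((31*(4 + 31))² - 659910) = √((31*35)² - 659910) = √(1085² - 659910) = √(1177225 - 659910) = √517315 ≈ 719.25)
9067109/(√(o(373) + C)) = 9067109/(√(373 + √517315)) = 9067109/√(373 + √517315)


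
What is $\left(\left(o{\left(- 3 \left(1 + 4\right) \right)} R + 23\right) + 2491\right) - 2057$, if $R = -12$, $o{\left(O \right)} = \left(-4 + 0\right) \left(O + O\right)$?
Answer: $-983$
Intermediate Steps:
$o{\left(O \right)} = - 8 O$ ($o{\left(O \right)} = - 4 \cdot 2 O = - 8 O$)
$\left(\left(o{\left(- 3 \left(1 + 4\right) \right)} R + 23\right) + 2491\right) - 2057 = \left(\left(- 8 \left(- 3 \left(1 + 4\right)\right) \left(-12\right) + 23\right) + 2491\right) - 2057 = \left(\left(- 8 \left(\left(-3\right) 5\right) \left(-12\right) + 23\right) + 2491\right) - 2057 = \left(\left(\left(-8\right) \left(-15\right) \left(-12\right) + 23\right) + 2491\right) - 2057 = \left(\left(120 \left(-12\right) + 23\right) + 2491\right) - 2057 = \left(\left(-1440 + 23\right) + 2491\right) - 2057 = \left(-1417 + 2491\right) - 2057 = 1074 - 2057 = -983$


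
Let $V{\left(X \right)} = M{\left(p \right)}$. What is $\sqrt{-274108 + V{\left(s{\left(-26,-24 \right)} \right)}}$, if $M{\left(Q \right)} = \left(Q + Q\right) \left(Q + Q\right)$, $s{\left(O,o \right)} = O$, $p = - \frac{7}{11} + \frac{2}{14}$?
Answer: $\frac{2 i \sqrt{406295139}}{77} \approx 523.55 i$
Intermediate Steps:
$p = - \frac{38}{77}$ ($p = \left(-7\right) \frac{1}{11} + 2 \cdot \frac{1}{14} = - \frac{7}{11} + \frac{1}{7} = - \frac{38}{77} \approx -0.49351$)
$M{\left(Q \right)} = 4 Q^{2}$ ($M{\left(Q \right)} = 2 Q 2 Q = 4 Q^{2}$)
$V{\left(X \right)} = \frac{5776}{5929}$ ($V{\left(X \right)} = 4 \left(- \frac{38}{77}\right)^{2} = 4 \cdot \frac{1444}{5929} = \frac{5776}{5929}$)
$\sqrt{-274108 + V{\left(s{\left(-26,-24 \right)} \right)}} = \sqrt{-274108 + \frac{5776}{5929}} = \sqrt{- \frac{1625180556}{5929}} = \frac{2 i \sqrt{406295139}}{77}$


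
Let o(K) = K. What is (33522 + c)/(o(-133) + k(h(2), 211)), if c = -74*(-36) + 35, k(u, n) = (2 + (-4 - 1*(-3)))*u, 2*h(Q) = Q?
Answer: -36221/132 ≈ -274.40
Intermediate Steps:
h(Q) = Q/2
k(u, n) = u (k(u, n) = (2 + (-4 + 3))*u = (2 - 1)*u = 1*u = u)
c = 2699 (c = 2664 + 35 = 2699)
(33522 + c)/(o(-133) + k(h(2), 211)) = (33522 + 2699)/(-133 + (½)*2) = 36221/(-133 + 1) = 36221/(-132) = 36221*(-1/132) = -36221/132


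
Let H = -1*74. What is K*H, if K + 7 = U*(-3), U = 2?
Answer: 962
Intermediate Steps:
K = -13 (K = -7 + 2*(-3) = -7 - 6 = -13)
H = -74
K*H = -13*(-74) = 962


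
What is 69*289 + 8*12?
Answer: 20037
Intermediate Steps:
69*289 + 8*12 = 19941 + 96 = 20037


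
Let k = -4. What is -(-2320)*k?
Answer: -9280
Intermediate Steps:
-(-2320)*k = -(-2320)*(-4) = -1*9280 = -9280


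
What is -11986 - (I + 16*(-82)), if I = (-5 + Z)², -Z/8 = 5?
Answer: -12699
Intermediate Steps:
Z = -40 (Z = -8*5 = -40)
I = 2025 (I = (-5 - 40)² = (-45)² = 2025)
-11986 - (I + 16*(-82)) = -11986 - (2025 + 16*(-82)) = -11986 - (2025 - 1312) = -11986 - 1*713 = -11986 - 713 = -12699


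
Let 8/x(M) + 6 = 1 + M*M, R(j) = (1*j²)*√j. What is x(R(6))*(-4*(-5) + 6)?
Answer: 208/7771 ≈ 0.026766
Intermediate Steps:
R(j) = j^(5/2) (R(j) = j²*√j = j^(5/2))
x(M) = 8/(-5 + M²) (x(M) = 8/(-6 + (1 + M*M)) = 8/(-6 + (1 + M²)) = 8/(-5 + M²))
x(R(6))*(-4*(-5) + 6) = (8/(-5 + (6^(5/2))²))*(-4*(-5) + 6) = (8/(-5 + (36*√6)²))*(20 + 6) = (8/(-5 + 7776))*26 = (8/7771)*26 = 208/7771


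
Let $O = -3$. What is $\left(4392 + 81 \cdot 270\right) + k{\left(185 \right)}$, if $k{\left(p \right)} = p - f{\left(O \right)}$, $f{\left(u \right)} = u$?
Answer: $26450$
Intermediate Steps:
$k{\left(p \right)} = 3 + p$ ($k{\left(p \right)} = p - -3 = p + 3 = 3 + p$)
$\left(4392 + 81 \cdot 270\right) + k{\left(185 \right)} = \left(4392 + 81 \cdot 270\right) + \left(3 + 185\right) = \left(4392 + 21870\right) + 188 = 26262 + 188 = 26450$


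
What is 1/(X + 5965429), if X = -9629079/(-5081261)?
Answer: 5081261/30311911355048 ≈ 1.6763e-7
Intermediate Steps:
X = 9629079/5081261 (X = -9629079*(-1/5081261) = 9629079/5081261 ≈ 1.8950)
1/(X + 5965429) = 1/(9629079/5081261 + 5965429) = 1/(30311911355048/5081261) = 5081261/30311911355048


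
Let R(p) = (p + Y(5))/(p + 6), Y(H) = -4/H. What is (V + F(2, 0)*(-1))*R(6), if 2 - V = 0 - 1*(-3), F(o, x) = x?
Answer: -13/30 ≈ -0.43333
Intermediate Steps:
R(p) = (-⅘ + p)/(6 + p) (R(p) = (p - 4/5)/(p + 6) = (p - 4*⅕)/(6 + p) = (p - ⅘)/(6 + p) = (-⅘ + p)/(6 + p))
V = -1 (V = 2 - (0 - 1*(-3)) = 2 - (0 + 3) = 2 - 1*3 = 2 - 3 = -1)
(V + F(2, 0)*(-1))*R(6) = (-1 + 0*(-1))*((-⅘ + 6)/(6 + 6)) = (-1 + 0)*((26/5)/12) = -26/(12*5) = -1*13/30 = -13/30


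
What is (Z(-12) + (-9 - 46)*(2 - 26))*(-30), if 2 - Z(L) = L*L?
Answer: -35340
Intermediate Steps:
Z(L) = 2 - L**2 (Z(L) = 2 - L*L = 2 - L**2)
(Z(-12) + (-9 - 46)*(2 - 26))*(-30) = ((2 - 1*(-12)**2) + (-9 - 46)*(2 - 26))*(-30) = ((2 - 1*144) - 55*(-24))*(-30) = ((2 - 144) + 1320)*(-30) = (-142 + 1320)*(-30) = 1178*(-30) = -35340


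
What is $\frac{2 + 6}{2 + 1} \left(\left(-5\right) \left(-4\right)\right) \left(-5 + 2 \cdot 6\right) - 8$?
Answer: $\frac{1096}{3} \approx 365.33$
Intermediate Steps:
$\frac{2 + 6}{2 + 1} \left(\left(-5\right) \left(-4\right)\right) \left(-5 + 2 \cdot 6\right) - 8 = \frac{8}{3} \cdot 20 \left(-5 + 12\right) - 8 = 8 \cdot \frac{1}{3} \cdot 20 \cdot 7 - 8 = \frac{8}{3} \cdot 20 \cdot 7 - 8 = \frac{160}{3} \cdot 7 - 8 = \frac{1120}{3} - 8 = \frac{1096}{3}$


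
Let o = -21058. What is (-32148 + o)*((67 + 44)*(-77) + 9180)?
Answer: -33679398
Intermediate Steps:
(-32148 + o)*((67 + 44)*(-77) + 9180) = (-32148 - 21058)*((67 + 44)*(-77) + 9180) = -53206*(111*(-77) + 9180) = -53206*(-8547 + 9180) = -53206*633 = -33679398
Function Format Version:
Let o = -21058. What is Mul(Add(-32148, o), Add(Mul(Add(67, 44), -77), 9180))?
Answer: -33679398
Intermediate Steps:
Mul(Add(-32148, o), Add(Mul(Add(67, 44), -77), 9180)) = Mul(Add(-32148, -21058), Add(Mul(Add(67, 44), -77), 9180)) = Mul(-53206, Add(Mul(111, -77), 9180)) = Mul(-53206, Add(-8547, 9180)) = Mul(-53206, 633) = -33679398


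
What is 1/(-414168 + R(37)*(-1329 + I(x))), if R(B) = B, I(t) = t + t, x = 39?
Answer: -1/460455 ≈ -2.1718e-6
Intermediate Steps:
I(t) = 2*t
1/(-414168 + R(37)*(-1329 + I(x))) = 1/(-414168 + 37*(-1329 + 2*39)) = 1/(-414168 + 37*(-1329 + 78)) = 1/(-414168 + 37*(-1251)) = 1/(-414168 - 46287) = 1/(-460455) = -1/460455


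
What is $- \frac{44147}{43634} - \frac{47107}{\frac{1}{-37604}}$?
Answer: $\frac{77293774932005}{43634} \approx 1.7714 \cdot 10^{9}$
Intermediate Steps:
$- \frac{44147}{43634} - \frac{47107}{\frac{1}{-37604}} = \left(-44147\right) \frac{1}{43634} - \frac{47107}{- \frac{1}{37604}} = - \frac{44147}{43634} - -1771411628 = - \frac{44147}{43634} + 1771411628 = \frac{77293774932005}{43634}$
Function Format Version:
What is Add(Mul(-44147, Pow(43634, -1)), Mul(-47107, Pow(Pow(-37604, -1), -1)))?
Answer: Rational(77293774932005, 43634) ≈ 1.7714e+9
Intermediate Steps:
Add(Mul(-44147, Pow(43634, -1)), Mul(-47107, Pow(Pow(-37604, -1), -1))) = Add(Mul(-44147, Rational(1, 43634)), Mul(-47107, Pow(Rational(-1, 37604), -1))) = Add(Rational(-44147, 43634), Mul(-47107, -37604)) = Add(Rational(-44147, 43634), 1771411628) = Rational(77293774932005, 43634)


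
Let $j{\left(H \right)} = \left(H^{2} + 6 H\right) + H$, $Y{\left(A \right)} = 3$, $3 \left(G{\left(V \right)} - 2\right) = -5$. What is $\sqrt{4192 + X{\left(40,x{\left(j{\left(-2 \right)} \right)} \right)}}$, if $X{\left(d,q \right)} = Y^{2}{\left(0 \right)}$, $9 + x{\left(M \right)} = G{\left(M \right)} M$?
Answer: $\sqrt{4201} \approx 64.815$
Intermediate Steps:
$G{\left(V \right)} = \frac{1}{3}$ ($G{\left(V \right)} = 2 + \frac{1}{3} \left(-5\right) = 2 - \frac{5}{3} = \frac{1}{3}$)
$j{\left(H \right)} = H^{2} + 7 H$
$x{\left(M \right)} = -9 + \frac{M}{3}$
$X{\left(d,q \right)} = 9$ ($X{\left(d,q \right)} = 3^{2} = 9$)
$\sqrt{4192 + X{\left(40,x{\left(j{\left(-2 \right)} \right)} \right)}} = \sqrt{4192 + 9} = \sqrt{4201}$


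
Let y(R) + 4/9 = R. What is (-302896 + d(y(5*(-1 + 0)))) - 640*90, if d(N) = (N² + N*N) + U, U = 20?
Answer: -29193754/81 ≈ -3.6042e+5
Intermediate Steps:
y(R) = -4/9 + R
d(N) = 20 + 2*N² (d(N) = (N² + N*N) + 20 = (N² + N²) + 20 = 2*N² + 20 = 20 + 2*N²)
(-302896 + d(y(5*(-1 + 0)))) - 640*90 = (-302896 + (20 + 2*(-4/9 + 5*(-1 + 0))²)) - 640*90 = (-302896 + (20 + 2*(-4/9 + 5*(-1))²)) - 57600 = (-302896 + (20 + 2*(-4/9 - 5)²)) - 57600 = (-302896 + (20 + 2*(-49/9)²)) - 57600 = (-302896 + (20 + 2*(2401/81))) - 57600 = (-302896 + (20 + 4802/81)) - 57600 = (-302896 + 6422/81) - 57600 = -24528154/81 - 57600 = -29193754/81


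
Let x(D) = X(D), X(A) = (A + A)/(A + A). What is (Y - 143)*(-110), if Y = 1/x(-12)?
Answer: 15620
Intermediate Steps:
X(A) = 1 (X(A) = (2*A)/((2*A)) = (2*A)*(1/(2*A)) = 1)
x(D) = 1
Y = 1 (Y = 1/1 = 1)
(Y - 143)*(-110) = (1 - 143)*(-110) = -142*(-110) = 15620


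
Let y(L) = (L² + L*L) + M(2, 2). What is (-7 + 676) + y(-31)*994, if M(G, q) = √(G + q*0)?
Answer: 1911137 + 994*√2 ≈ 1.9125e+6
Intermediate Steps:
M(G, q) = √G (M(G, q) = √(G + 0) = √G)
y(L) = √2 + 2*L² (y(L) = (L² + L*L) + √2 = (L² + L²) + √2 = 2*L² + √2 = √2 + 2*L²)
(-7 + 676) + y(-31)*994 = (-7 + 676) + (√2 + 2*(-31)²)*994 = 669 + (√2 + 2*961)*994 = 669 + (√2 + 1922)*994 = 669 + (1922 + √2)*994 = 669 + (1910468 + 994*√2) = 1911137 + 994*√2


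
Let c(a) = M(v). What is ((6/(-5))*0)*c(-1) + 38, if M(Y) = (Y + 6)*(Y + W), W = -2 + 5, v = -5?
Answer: 38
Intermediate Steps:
W = 3
M(Y) = (3 + Y)*(6 + Y) (M(Y) = (Y + 6)*(Y + 3) = (6 + Y)*(3 + Y) = (3 + Y)*(6 + Y))
c(a) = -2 (c(a) = 18 + (-5)² + 9*(-5) = 18 + 25 - 45 = -2)
((6/(-5))*0)*c(-1) + 38 = ((6/(-5))*0)*(-2) + 38 = ((6*(-⅕))*0)*(-2) + 38 = -6/5*0*(-2) + 38 = 0*(-2) + 38 = 0 + 38 = 38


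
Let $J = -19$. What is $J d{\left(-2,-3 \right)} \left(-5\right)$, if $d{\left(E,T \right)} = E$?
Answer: $-190$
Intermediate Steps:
$J d{\left(-2,-3 \right)} \left(-5\right) = \left(-19\right) \left(-2\right) \left(-5\right) = 38 \left(-5\right) = -190$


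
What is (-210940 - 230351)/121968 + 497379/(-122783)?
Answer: -38282451575/4991865648 ≈ -7.6690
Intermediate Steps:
(-210940 - 230351)/121968 + 497379/(-122783) = -441291*1/121968 + 497379*(-1/122783) = -147097/40656 - 497379/122783 = -38282451575/4991865648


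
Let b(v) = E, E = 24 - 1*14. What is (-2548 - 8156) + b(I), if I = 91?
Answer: -10694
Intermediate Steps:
E = 10 (E = 24 - 14 = 10)
b(v) = 10
(-2548 - 8156) + b(I) = (-2548 - 8156) + 10 = -10704 + 10 = -10694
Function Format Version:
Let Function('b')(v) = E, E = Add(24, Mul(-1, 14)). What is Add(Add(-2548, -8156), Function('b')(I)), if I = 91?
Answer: -10694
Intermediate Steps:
E = 10 (E = Add(24, -14) = 10)
Function('b')(v) = 10
Add(Add(-2548, -8156), Function('b')(I)) = Add(Add(-2548, -8156), 10) = Add(-10704, 10) = -10694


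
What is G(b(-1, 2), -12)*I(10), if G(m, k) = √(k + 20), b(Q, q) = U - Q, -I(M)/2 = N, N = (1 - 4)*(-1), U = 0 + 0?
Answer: -12*√2 ≈ -16.971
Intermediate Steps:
U = 0
N = 3 (N = -3*(-1) = 3)
I(M) = -6 (I(M) = -2*3 = -6)
b(Q, q) = -Q (b(Q, q) = 0 - Q = -Q)
G(m, k) = √(20 + k)
G(b(-1, 2), -12)*I(10) = √(20 - 12)*(-6) = √8*(-6) = (2*√2)*(-6) = -12*√2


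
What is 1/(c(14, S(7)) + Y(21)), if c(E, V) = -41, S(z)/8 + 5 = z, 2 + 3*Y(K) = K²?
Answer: 3/316 ≈ 0.0094937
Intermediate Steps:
Y(K) = -⅔ + K²/3
S(z) = -40 + 8*z
1/(c(14, S(7)) + Y(21)) = 1/(-41 + (-⅔ + (⅓)*21²)) = 1/(-41 + (-⅔ + (⅓)*441)) = 1/(-41 + (-⅔ + 147)) = 1/(-41 + 439/3) = 1/(316/3) = 3/316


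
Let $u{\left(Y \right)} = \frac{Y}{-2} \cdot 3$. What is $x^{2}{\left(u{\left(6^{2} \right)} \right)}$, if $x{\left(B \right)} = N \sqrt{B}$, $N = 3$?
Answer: $-486$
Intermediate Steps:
$u{\left(Y \right)} = - \frac{3 Y}{2}$ ($u{\left(Y \right)} = Y \left(- \frac{1}{2}\right) 3 = - \frac{Y}{2} \cdot 3 = - \frac{3 Y}{2}$)
$x{\left(B \right)} = 3 \sqrt{B}$
$x^{2}{\left(u{\left(6^{2} \right)} \right)} = \left(3 \sqrt{- \frac{3 \cdot 6^{2}}{2}}\right)^{2} = \left(3 \sqrt{\left(- \frac{3}{2}\right) 36}\right)^{2} = \left(3 \sqrt{-54}\right)^{2} = \left(3 \cdot 3 i \sqrt{6}\right)^{2} = \left(9 i \sqrt{6}\right)^{2} = -486$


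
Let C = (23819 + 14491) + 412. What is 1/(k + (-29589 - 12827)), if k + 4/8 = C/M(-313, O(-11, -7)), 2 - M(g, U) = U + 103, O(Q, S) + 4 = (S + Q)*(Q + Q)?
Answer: -986/41900113 ≈ -2.3532e-5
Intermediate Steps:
O(Q, S) = -4 + 2*Q*(Q + S) (O(Q, S) = -4 + (S + Q)*(Q + Q) = -4 + (Q + S)*(2*Q) = -4 + 2*Q*(Q + S))
C = 38722 (C = 38310 + 412 = 38722)
M(g, U) = -101 - U (M(g, U) = 2 - (U + 103) = 2 - (103 + U) = 2 + (-103 - U) = -101 - U)
k = -77937/986 (k = -1/2 + 38722/(-101 - (-4 + 2*(-11)**2 + 2*(-11)*(-7))) = -1/2 + 38722/(-101 - (-4 + 2*121 + 154)) = -1/2 + 38722/(-101 - (-4 + 242 + 154)) = -1/2 + 38722/(-101 - 1*392) = -1/2 + 38722/(-101 - 392) = -1/2 + 38722/(-493) = -1/2 + 38722*(-1/493) = -1/2 - 38722/493 = -77937/986 ≈ -79.044)
1/(k + (-29589 - 12827)) = 1/(-77937/986 + (-29589 - 12827)) = 1/(-77937/986 - 42416) = 1/(-41900113/986) = -986/41900113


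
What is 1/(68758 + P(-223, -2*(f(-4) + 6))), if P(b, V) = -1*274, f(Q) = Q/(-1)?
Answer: 1/68484 ≈ 1.4602e-5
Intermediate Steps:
f(Q) = -Q (f(Q) = Q*(-1) = -Q)
P(b, V) = -274
1/(68758 + P(-223, -2*(f(-4) + 6))) = 1/(68758 - 274) = 1/68484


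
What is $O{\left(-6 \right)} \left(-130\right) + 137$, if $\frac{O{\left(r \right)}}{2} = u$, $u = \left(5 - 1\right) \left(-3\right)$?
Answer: $3257$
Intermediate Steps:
$u = -12$ ($u = 4 \left(-3\right) = -12$)
$O{\left(r \right)} = -24$ ($O{\left(r \right)} = 2 \left(-12\right) = -24$)
$O{\left(-6 \right)} \left(-130\right) + 137 = \left(-24\right) \left(-130\right) + 137 = 3120 + 137 = 3257$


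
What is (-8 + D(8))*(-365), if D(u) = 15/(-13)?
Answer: 43435/13 ≈ 3341.2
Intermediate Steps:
D(u) = -15/13 (D(u) = 15*(-1/13) = -15/13)
(-8 + D(8))*(-365) = (-8 - 15/13)*(-365) = -119/13*(-365) = 43435/13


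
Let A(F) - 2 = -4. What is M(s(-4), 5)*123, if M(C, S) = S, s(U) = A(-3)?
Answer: 615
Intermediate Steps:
A(F) = -2 (A(F) = 2 - 4 = -2)
s(U) = -2
M(s(-4), 5)*123 = 5*123 = 615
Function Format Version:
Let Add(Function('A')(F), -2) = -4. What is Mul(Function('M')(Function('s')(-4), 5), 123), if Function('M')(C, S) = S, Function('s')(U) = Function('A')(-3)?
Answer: 615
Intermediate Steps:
Function('A')(F) = -2 (Function('A')(F) = Add(2, -4) = -2)
Function('s')(U) = -2
Mul(Function('M')(Function('s')(-4), 5), 123) = Mul(5, 123) = 615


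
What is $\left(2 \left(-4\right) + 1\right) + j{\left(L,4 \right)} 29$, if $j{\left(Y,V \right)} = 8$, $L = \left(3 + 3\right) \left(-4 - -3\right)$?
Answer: $225$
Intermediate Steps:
$L = -6$ ($L = 6 \left(-4 + 3\right) = 6 \left(-1\right) = -6$)
$\left(2 \left(-4\right) + 1\right) + j{\left(L,4 \right)} 29 = \left(2 \left(-4\right) + 1\right) + 8 \cdot 29 = \left(-8 + 1\right) + 232 = -7 + 232 = 225$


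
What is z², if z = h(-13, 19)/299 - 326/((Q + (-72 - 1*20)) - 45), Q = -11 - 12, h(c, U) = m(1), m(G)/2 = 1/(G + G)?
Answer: 2383099489/572166400 ≈ 4.1650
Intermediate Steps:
m(G) = 1/G (m(G) = 2/(G + G) = 2/((2*G)) = 2*(1/(2*G)) = 1/G)
h(c, U) = 1 (h(c, U) = 1/1 = 1)
Q = -23
z = 48817/23920 (z = 1/299 - 326/((-23 + (-72 - 1*20)) - 45) = 1*(1/299) - 326/((-23 + (-72 - 20)) - 45) = 1/299 - 326/((-23 - 92) - 45) = 1/299 - 326/(-115 - 45) = 1/299 - 326/(-160) = 1/299 - 326*(-1/160) = 1/299 + 163/80 = 48817/23920 ≈ 2.0408)
z² = (48817/23920)² = 2383099489/572166400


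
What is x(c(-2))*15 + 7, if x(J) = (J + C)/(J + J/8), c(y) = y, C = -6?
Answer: 181/3 ≈ 60.333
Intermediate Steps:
x(J) = 8*(-6 + J)/(9*J) (x(J) = (J - 6)/(J + J/8) = (-6 + J)/(J + J*(1/8)) = (-6 + J)/(J + J/8) = (-6 + J)/((9*J/8)) = (-6 + J)*(8/(9*J)) = 8*(-6 + J)/(9*J))
x(c(-2))*15 + 7 = ((8/9)*(-6 - 2)/(-2))*15 + 7 = ((8/9)*(-1/2)*(-8))*15 + 7 = (32/9)*15 + 7 = 160/3 + 7 = 181/3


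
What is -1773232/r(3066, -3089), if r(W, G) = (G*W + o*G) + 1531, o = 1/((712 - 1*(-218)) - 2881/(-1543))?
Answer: 318709858634/1701962306885 ≈ 0.18726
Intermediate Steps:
o = 1543/1437871 (o = 1/((712 + 218) - 2881*(-1/1543)) = 1/(930 + 2881/1543) = 1/(1437871/1543) = 1543/1437871 ≈ 0.0010731)
r(W, G) = 1531 + 1543*G/1437871 + G*W (r(W, G) = (G*W + 1543*G/1437871) + 1531 = (1543*G/1437871 + G*W) + 1531 = 1531 + 1543*G/1437871 + G*W)
-1773232/r(3066, -3089) = -1773232/(1531 + (1543/1437871)*(-3089) - 3089*3066) = -1773232/(1531 - 4766327/1437871 - 9470874) = -1773232/(-13615698455080/1437871) = -1773232*(-1437871/13615698455080) = 318709858634/1701962306885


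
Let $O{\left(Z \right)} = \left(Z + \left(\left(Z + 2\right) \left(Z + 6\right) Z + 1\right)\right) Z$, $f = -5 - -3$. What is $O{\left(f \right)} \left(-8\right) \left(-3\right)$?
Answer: $48$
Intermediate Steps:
$f = -2$ ($f = -5 + 3 = -2$)
$O{\left(Z \right)} = Z \left(1 + Z + Z \left(2 + Z\right) \left(6 + Z\right)\right)$ ($O{\left(Z \right)} = \left(Z + \left(\left(2 + Z\right) \left(6 + Z\right) Z + 1\right)\right) Z = \left(Z + \left(Z \left(2 + Z\right) \left(6 + Z\right) + 1\right)\right) Z = \left(Z + \left(1 + Z \left(2 + Z\right) \left(6 + Z\right)\right)\right) Z = \left(1 + Z + Z \left(2 + Z\right) \left(6 + Z\right)\right) Z = Z \left(1 + Z + Z \left(2 + Z\right) \left(6 + Z\right)\right)$)
$O{\left(f \right)} \left(-8\right) \left(-3\right) = - 2 \left(1 + \left(-2\right)^{3} + 8 \left(-2\right)^{2} + 13 \left(-2\right)\right) \left(-8\right) \left(-3\right) = - 2 \left(1 - 8 + 8 \cdot 4 - 26\right) \left(-8\right) \left(-3\right) = - 2 \left(1 - 8 + 32 - 26\right) \left(-8\right) \left(-3\right) = \left(-2\right) \left(-1\right) \left(-8\right) \left(-3\right) = 2 \left(-8\right) \left(-3\right) = \left(-16\right) \left(-3\right) = 48$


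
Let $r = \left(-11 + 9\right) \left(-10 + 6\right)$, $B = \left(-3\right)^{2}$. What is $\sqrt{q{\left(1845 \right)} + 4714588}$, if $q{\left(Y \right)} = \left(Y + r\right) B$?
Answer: $\sqrt{4731265} \approx 2175.1$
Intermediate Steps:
$B = 9$
$r = 8$ ($r = \left(-2\right) \left(-4\right) = 8$)
$q{\left(Y \right)} = 72 + 9 Y$ ($q{\left(Y \right)} = \left(Y + 8\right) 9 = \left(8 + Y\right) 9 = 72 + 9 Y$)
$\sqrt{q{\left(1845 \right)} + 4714588} = \sqrt{\left(72 + 9 \cdot 1845\right) + 4714588} = \sqrt{\left(72 + 16605\right) + 4714588} = \sqrt{16677 + 4714588} = \sqrt{4731265}$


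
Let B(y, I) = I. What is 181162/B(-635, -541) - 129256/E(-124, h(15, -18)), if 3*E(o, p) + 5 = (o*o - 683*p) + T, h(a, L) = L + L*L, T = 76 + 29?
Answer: -17424525038/52347701 ≈ -332.86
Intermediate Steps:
T = 105
h(a, L) = L + L²
E(o, p) = 100/3 - 683*p/3 + o²/3 (E(o, p) = -5/3 + ((o*o - 683*p) + 105)/3 = -5/3 + ((o² - 683*p) + 105)/3 = -5/3 + (105 + o² - 683*p)/3 = -5/3 + (35 - 683*p/3 + o²/3) = 100/3 - 683*p/3 + o²/3)
181162/B(-635, -541) - 129256/E(-124, h(15, -18)) = 181162/(-541) - 129256/(100/3 - (-4098)*(1 - 18) + (⅓)*(-124)²) = 181162*(-1/541) - 129256/(100/3 - (-4098)*(-17) + (⅓)*15376) = -181162/541 - 129256/(100/3 - 683/3*306 + 15376/3) = -181162/541 - 129256/(100/3 - 69666 + 15376/3) = -181162/541 - 129256/(-193522/3) = -181162/541 - 129256*(-3/193522) = -181162/541 + 193884/96761 = -17424525038/52347701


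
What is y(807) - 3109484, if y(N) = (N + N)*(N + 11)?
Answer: -1789232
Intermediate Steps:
y(N) = 2*N*(11 + N) (y(N) = (2*N)*(11 + N) = 2*N*(11 + N))
y(807) - 3109484 = 2*807*(11 + 807) - 3109484 = 2*807*818 - 3109484 = 1320252 - 3109484 = -1789232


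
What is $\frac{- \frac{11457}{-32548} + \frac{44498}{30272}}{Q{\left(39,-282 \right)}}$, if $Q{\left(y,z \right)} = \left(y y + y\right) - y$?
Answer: $\frac{224393401}{187328842272} \approx 0.0011979$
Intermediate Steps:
$Q{\left(y,z \right)} = y^{2}$ ($Q{\left(y,z \right)} = \left(y^{2} + y\right) - y = \left(y + y^{2}\right) - y = y^{2}$)
$\frac{- \frac{11457}{-32548} + \frac{44498}{30272}}{Q{\left(39,-282 \right)}} = \frac{- \frac{11457}{-32548} + \frac{44498}{30272}}{39^{2}} = \frac{\left(-11457\right) \left(- \frac{1}{32548}\right) + 44498 \cdot \frac{1}{30272}}{1521} = \left(\frac{11457}{32548} + \frac{22249}{15136}\right) \frac{1}{1521} = \frac{224393401}{123161632} \cdot \frac{1}{1521} = \frac{224393401}{187328842272}$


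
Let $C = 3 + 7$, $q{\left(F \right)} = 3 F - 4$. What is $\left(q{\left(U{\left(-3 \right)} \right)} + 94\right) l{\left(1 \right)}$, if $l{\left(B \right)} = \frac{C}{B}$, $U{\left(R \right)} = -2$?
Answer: $840$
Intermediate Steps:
$q{\left(F \right)} = -4 + 3 F$
$C = 10$
$l{\left(B \right)} = \frac{10}{B}$
$\left(q{\left(U{\left(-3 \right)} \right)} + 94\right) l{\left(1 \right)} = \left(\left(-4 + 3 \left(-2\right)\right) + 94\right) \frac{10}{1} = \left(\left(-4 - 6\right) + 94\right) 10 \cdot 1 = \left(-10 + 94\right) 10 = 84 \cdot 10 = 840$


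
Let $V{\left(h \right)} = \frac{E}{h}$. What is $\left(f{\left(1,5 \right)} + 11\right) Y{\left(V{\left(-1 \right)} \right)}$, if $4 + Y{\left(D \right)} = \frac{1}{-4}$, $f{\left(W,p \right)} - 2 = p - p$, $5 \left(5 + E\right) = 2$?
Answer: $- \frac{221}{4} \approx -55.25$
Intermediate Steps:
$E = - \frac{23}{5}$ ($E = -5 + \frac{1}{5} \cdot 2 = -5 + \frac{2}{5} = - \frac{23}{5} \approx -4.6$)
$f{\left(W,p \right)} = 2$ ($f{\left(W,p \right)} = 2 + \left(p - p\right) = 2 + 0 = 2$)
$V{\left(h \right)} = - \frac{23}{5 h}$
$Y{\left(D \right)} = - \frac{17}{4}$ ($Y{\left(D \right)} = -4 + \frac{1}{-4} = -4 - \frac{1}{4} = - \frac{17}{4}$)
$\left(f{\left(1,5 \right)} + 11\right) Y{\left(V{\left(-1 \right)} \right)} = \left(2 + 11\right) \left(- \frac{17}{4}\right) = 13 \left(- \frac{17}{4}\right) = - \frac{221}{4}$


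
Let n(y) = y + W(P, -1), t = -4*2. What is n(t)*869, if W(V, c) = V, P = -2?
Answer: -8690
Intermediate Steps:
t = -8
n(y) = -2 + y (n(y) = y - 2 = -2 + y)
n(t)*869 = (-2 - 8)*869 = -10*869 = -8690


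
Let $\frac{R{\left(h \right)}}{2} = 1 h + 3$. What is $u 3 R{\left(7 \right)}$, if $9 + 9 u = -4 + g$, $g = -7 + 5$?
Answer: $-100$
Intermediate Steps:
$g = -2$
$R{\left(h \right)} = 6 + 2 h$ ($R{\left(h \right)} = 2 \left(1 h + 3\right) = 2 \left(h + 3\right) = 2 \left(3 + h\right) = 6 + 2 h$)
$u = - \frac{5}{3}$ ($u = -1 + \frac{-4 - 2}{9} = -1 + \frac{1}{9} \left(-6\right) = -1 - \frac{2}{3} = - \frac{5}{3} \approx -1.6667$)
$u 3 R{\left(7 \right)} = \left(- \frac{5}{3}\right) 3 \left(6 + 2 \cdot 7\right) = - 5 \left(6 + 14\right) = \left(-5\right) 20 = -100$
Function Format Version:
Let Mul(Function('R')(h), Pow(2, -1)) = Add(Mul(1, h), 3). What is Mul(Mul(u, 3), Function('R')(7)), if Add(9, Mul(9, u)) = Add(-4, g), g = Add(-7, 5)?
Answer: -100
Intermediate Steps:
g = -2
Function('R')(h) = Add(6, Mul(2, h)) (Function('R')(h) = Mul(2, Add(Mul(1, h), 3)) = Mul(2, Add(h, 3)) = Mul(2, Add(3, h)) = Add(6, Mul(2, h)))
u = Rational(-5, 3) (u = Add(-1, Mul(Rational(1, 9), Add(-4, -2))) = Add(-1, Mul(Rational(1, 9), -6)) = Add(-1, Rational(-2, 3)) = Rational(-5, 3) ≈ -1.6667)
Mul(Mul(u, 3), Function('R')(7)) = Mul(Mul(Rational(-5, 3), 3), Add(6, Mul(2, 7))) = Mul(-5, Add(6, 14)) = Mul(-5, 20) = -100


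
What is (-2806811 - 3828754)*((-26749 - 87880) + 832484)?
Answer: -4763373513075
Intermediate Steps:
(-2806811 - 3828754)*((-26749 - 87880) + 832484) = -6635565*(-114629 + 832484) = -6635565*717855 = -4763373513075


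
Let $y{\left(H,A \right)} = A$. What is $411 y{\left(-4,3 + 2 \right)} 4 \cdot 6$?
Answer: $49320$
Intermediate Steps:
$411 y{\left(-4,3 + 2 \right)} 4 \cdot 6 = 411 \left(3 + 2\right) 4 \cdot 6 = 411 \cdot 5 \cdot 4 \cdot 6 = 411 \cdot 20 \cdot 6 = 411 \cdot 120 = 49320$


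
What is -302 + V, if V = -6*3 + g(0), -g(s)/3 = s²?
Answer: -320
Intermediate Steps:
g(s) = -3*s²
V = -18 (V = -6*3 - 3*0² = -18 - 3*0 = -18 + 0 = -18)
-302 + V = -302 - 18 = -320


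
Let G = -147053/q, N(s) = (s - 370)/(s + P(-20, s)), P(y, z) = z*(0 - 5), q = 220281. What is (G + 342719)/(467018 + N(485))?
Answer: 29291802750568/39915569452041 ≈ 0.73384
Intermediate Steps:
P(y, z) = -5*z (P(y, z) = z*(-5) = -5*z)
N(s) = -(-370 + s)/(4*s) (N(s) = (s - 370)/(s - 5*s) = (-370 + s)/((-4*s)) = (-370 + s)*(-1/(4*s)) = -(-370 + s)/(4*s))
G = -147053/220281 ≈ -0.66757
(G + 342719)/(467018 + N(485)) = (-147053/220281 + 342719)/(467018 + (¼)*(370 - 1*485)/485) = 75494336986/(220281*(467018 + (¼)*(1/485)*(370 - 485))) = 75494336986/(220281*(467018 + (¼)*(1/485)*(-115))) = 75494336986/(220281*(467018 - 23/388)) = 75494336986/(220281*(181202961/388)) = (75494336986/220281)*(388/181202961) = 29291802750568/39915569452041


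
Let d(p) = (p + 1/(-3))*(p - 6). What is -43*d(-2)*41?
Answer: -98728/3 ≈ -32909.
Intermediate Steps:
d(p) = (-6 + p)*(-⅓ + p) (d(p) = (p + 1*(-⅓))*(-6 + p) = (p - ⅓)*(-6 + p) = (-⅓ + p)*(-6 + p) = (-6 + p)*(-⅓ + p))
-43*d(-2)*41 = -43*(2 + (-2)² - 19/3*(-2))*41 = -43*(2 + 4 + 38/3)*41 = -43*56/3*41 = -2408/3*41 = -98728/3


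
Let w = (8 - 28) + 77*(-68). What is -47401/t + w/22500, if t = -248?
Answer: 29589417/155000 ≈ 190.90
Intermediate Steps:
w = -5256 (w = -20 - 5236 = -5256)
-47401/t + w/22500 = -47401/(-248) - 5256/22500 = -47401*(-1/248) - 5256*1/22500 = 47401/248 - 146/625 = 29589417/155000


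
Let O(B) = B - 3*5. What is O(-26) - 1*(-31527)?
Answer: 31486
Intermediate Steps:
O(B) = -15 + B (O(B) = B - 15 = -15 + B)
O(-26) - 1*(-31527) = (-15 - 26) - 1*(-31527) = -41 + 31527 = 31486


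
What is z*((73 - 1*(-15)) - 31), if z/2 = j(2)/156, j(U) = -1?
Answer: -19/26 ≈ -0.73077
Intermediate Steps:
z = -1/78 (z = 2*(-1/156) = -1/78 ≈ -0.012821)
z*((73 - 1*(-15)) - 31) = -((73 - 1*(-15)) - 31)/78 = -((73 + 15) - 31)/78 = -(88 - 31)/78 = -1/78*57 = -19/26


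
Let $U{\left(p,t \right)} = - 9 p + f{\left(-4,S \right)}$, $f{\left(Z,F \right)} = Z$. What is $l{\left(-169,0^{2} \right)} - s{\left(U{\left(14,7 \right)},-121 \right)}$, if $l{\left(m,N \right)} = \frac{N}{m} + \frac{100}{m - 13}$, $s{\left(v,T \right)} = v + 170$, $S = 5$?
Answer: $- \frac{3690}{91} \approx -40.549$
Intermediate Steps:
$U{\left(p,t \right)} = -4 - 9 p$ ($U{\left(p,t \right)} = - 9 p - 4 = -4 - 9 p$)
$s{\left(v,T \right)} = 170 + v$
$l{\left(m,N \right)} = \frac{100}{-13 + m} + \frac{N}{m}$ ($l{\left(m,N \right)} = \frac{N}{m} + \frac{100}{m - 13} = \frac{N}{m} + \frac{100}{-13 + m} = \frac{100}{-13 + m} + \frac{N}{m}$)
$l{\left(-169,0^{2} \right)} - s{\left(U{\left(14,7 \right)},-121 \right)} = \frac{- 13 \cdot 0^{2} + 100 \left(-169\right) + 0^{2} \left(-169\right)}{\left(-169\right) \left(-13 - 169\right)} - \left(170 - 130\right) = - \frac{\left(-13\right) 0 - 16900 + 0 \left(-169\right)}{169 \left(-182\right)} - \left(170 - 130\right) = \left(- \frac{1}{169}\right) \left(- \frac{1}{182}\right) \left(0 - 16900 + 0\right) - \left(170 - 130\right) = \left(- \frac{1}{169}\right) \left(- \frac{1}{182}\right) \left(-16900\right) - 40 = - \frac{50}{91} - 40 = - \frac{3690}{91}$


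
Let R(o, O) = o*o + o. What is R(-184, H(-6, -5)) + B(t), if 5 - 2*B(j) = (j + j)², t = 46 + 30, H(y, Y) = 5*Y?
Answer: 44245/2 ≈ 22123.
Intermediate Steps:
t = 76
B(j) = 5/2 - 2*j² (B(j) = 5/2 - (j + j)²/2 = 5/2 - 4*j²/2 = 5/2 - 2*j²)
R(o, O) = o + o² (R(o, O) = o² + o = o + o²)
R(-184, H(-6, -5)) + B(t) = -184*(1 - 184) + (5/2 - 2*76²) = -184*(-183) + (5/2 - 2*5776) = 33672 + (5/2 - 11552) = 33672 - 23099/2 = 44245/2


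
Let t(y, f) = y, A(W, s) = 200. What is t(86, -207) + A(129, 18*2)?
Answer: 286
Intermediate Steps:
t(86, -207) + A(129, 18*2) = 86 + 200 = 286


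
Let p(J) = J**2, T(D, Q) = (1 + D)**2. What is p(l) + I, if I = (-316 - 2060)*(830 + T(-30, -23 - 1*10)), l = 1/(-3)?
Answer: -35732663/9 ≈ -3.9703e+6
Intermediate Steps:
l = -1/3 ≈ -0.33333
I = -3970296 (I = (-316 - 2060)*(830 + (1 - 30)**2) = -2376*(830 + (-29)**2) = -2376*(830 + 841) = -2376*1671 = -3970296)
p(l) + I = (-1/3)**2 - 3970296 = 1/9 - 3970296 = -35732663/9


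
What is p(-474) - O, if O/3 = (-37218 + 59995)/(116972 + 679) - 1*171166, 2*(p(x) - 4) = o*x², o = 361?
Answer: 1610544909063/39217 ≈ 4.1068e+7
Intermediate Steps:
p(x) = 4 + 361*x²/2 (p(x) = 4 + (361*x²)/2 = 4 + 361*x²/2)
O = -20137828289/39217 (O = 3*((-37218 + 59995)/(116972 + 679) - 1*171166) = 3*(22777/117651 - 171166) = 3*(-20137828289/117651) = -20137828289/39217 ≈ -5.1350e+5)
p(-474) - O = (4 + (361/2)*(-474)²) - 1*(-20137828289/39217) = (4 + (361/2)*224676) + 20137828289/39217 = (4 + 40554018) + 20137828289/39217 = 40554022 + 20137828289/39217 = 1610544909063/39217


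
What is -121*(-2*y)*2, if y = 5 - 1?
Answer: 1936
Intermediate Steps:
y = 4
-121*(-2*y)*2 = -121*(-2*4)*2 = -(-968)*2 = -121*(-16) = 1936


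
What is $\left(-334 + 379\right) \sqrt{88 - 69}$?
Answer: $45 \sqrt{19} \approx 196.15$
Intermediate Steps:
$\left(-334 + 379\right) \sqrt{88 - 69} = 45 \sqrt{19}$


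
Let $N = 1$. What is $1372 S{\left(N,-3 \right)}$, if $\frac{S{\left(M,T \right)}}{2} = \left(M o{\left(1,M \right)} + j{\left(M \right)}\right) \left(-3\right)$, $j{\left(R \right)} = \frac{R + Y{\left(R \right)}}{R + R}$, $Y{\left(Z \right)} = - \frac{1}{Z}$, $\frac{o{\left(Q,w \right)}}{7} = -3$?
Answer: $172872$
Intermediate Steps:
$o{\left(Q,w \right)} = -21$ ($o{\left(Q,w \right)} = 7 \left(-3\right) = -21$)
$j{\left(R \right)} = \frac{R - \frac{1}{R}}{2 R}$ ($j{\left(R \right)} = \frac{R - \frac{1}{R}}{R + R} = \frac{R - \frac{1}{R}}{2 R}$)
$S{\left(M,T \right)} = 126 M - \frac{3 \left(-1 + M^{2}\right)}{M^{2}}$ ($S{\left(M,T \right)} = 2 \left(M \left(-21\right) + \frac{-1 + M^{2}}{2 M^{2}}\right) \left(-3\right) = 2 \left(- 21 M + \frac{-1 + M^{2}}{2 M^{2}}\right) \left(-3\right) = 2 \left(63 M - \frac{3 \left(-1 + M^{2}\right)}{2 M^{2}}\right) = 126 M - \frac{3 \left(-1 + M^{2}\right)}{M^{2}}$)
$1372 S{\left(N,-3 \right)} = 1372 \left(-3 + 3 \cdot 1^{-2} + 126 \cdot 1\right) = 1372 \left(-3 + 3 \cdot 1 + 126\right) = 1372 \left(-3 + 3 + 126\right) = 1372 \cdot 126 = 172872$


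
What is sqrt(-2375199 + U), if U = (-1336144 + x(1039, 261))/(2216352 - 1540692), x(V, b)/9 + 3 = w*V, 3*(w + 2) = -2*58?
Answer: I*sqrt(10843185410539131)/67566 ≈ 1541.2*I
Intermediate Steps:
w = -122/3 (w = -2 + (-2*58)/3 = -2 + (1/3)*(-116) = -2 - 116/3 = -122/3 ≈ -40.667)
x(V, b) = -27 - 366*V (x(V, b) = -27 + 9*(-122*V/3) = -27 - 366*V)
U = -343289/135132 (U = (-1336144 + (-27 - 366*1039))/(2216352 - 1540692) = (-1336144 + (-27 - 380274))/675660 = (-1336144 - 380301)*(1/675660) = -1716445*1/675660 = -343289/135132 ≈ -2.5404)
sqrt(-2375199 + U) = sqrt(-2375199 - 343289/135132) = sqrt(-320965734557/135132) = I*sqrt(10843185410539131)/67566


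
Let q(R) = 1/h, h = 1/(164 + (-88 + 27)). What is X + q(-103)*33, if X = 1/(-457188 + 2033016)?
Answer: 5356239373/1575828 ≈ 3399.0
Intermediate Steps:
h = 1/103 (h = 1/(164 - 61) = 1/103 ≈ 0.0097087)
q(R) = 103 (q(R) = 1/(1/103) = 103)
X = 1/1575828 ≈ 6.3459e-7
X + q(-103)*33 = 1/1575828 + 103*33 = 1/1575828 + 3399 = 5356239373/1575828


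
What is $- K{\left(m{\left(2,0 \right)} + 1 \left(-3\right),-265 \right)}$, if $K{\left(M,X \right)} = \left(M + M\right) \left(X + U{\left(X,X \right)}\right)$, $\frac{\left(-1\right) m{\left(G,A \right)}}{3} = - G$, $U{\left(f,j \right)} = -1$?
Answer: $1596$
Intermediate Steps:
$m{\left(G,A \right)} = 3 G$ ($m{\left(G,A \right)} = - 3 \left(- G\right) = 3 G$)
$K{\left(M,X \right)} = 2 M \left(-1 + X\right)$ ($K{\left(M,X \right)} = \left(M + M\right) \left(X - 1\right) = 2 M \left(-1 + X\right)$)
$- K{\left(m{\left(2,0 \right)} + 1 \left(-3\right),-265 \right)} = - 2 \left(3 \cdot 2 + 1 \left(-3\right)\right) \left(-1 - 265\right) = - 2 \left(6 - 3\right) \left(-266\right) = - 2 \cdot 3 \left(-266\right) = \left(-1\right) \left(-1596\right) = 1596$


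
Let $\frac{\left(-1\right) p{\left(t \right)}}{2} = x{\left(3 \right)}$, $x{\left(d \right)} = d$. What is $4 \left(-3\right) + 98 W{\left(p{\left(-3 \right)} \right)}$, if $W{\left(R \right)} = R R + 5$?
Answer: $4006$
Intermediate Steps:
$p{\left(t \right)} = -6$ ($p{\left(t \right)} = \left(-2\right) 3 = -6$)
$W{\left(R \right)} = 5 + R^{2}$ ($W{\left(R \right)} = R^{2} + 5 = 5 + R^{2}$)
$4 \left(-3\right) + 98 W{\left(p{\left(-3 \right)} \right)} = 4 \left(-3\right) + 98 \left(5 + \left(-6\right)^{2}\right) = -12 + 98 \left(5 + 36\right) = -12 + 98 \cdot 41 = -12 + 4018 = 4006$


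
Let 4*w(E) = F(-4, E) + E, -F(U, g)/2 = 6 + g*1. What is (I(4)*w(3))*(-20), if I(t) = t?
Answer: 300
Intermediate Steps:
F(U, g) = -12 - 2*g (F(U, g) = -2*(6 + g*1) = -2*(6 + g) = -12 - 2*g)
w(E) = -3 - E/4 (w(E) = ((-12 - 2*E) + E)/4 = (-12 - E)/4 = -3 - E/4)
(I(4)*w(3))*(-20) = (4*(-3 - 1/4*3))*(-20) = (4*(-3 - 3/4))*(-20) = (4*(-15/4))*(-20) = -15*(-20) = 300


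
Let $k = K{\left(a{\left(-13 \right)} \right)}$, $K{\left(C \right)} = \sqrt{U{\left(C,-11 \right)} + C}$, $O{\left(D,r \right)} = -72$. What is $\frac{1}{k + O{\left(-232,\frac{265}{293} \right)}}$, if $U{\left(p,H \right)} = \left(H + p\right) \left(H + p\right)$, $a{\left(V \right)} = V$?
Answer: $- \frac{72}{4621} - \frac{\sqrt{563}}{4621} \approx -0.020716$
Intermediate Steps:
$U{\left(p,H \right)} = \left(H + p\right)^{2}$
$K{\left(C \right)} = \sqrt{C + \left(-11 + C\right)^{2}}$ ($K{\left(C \right)} = \sqrt{\left(-11 + C\right)^{2} + C} = \sqrt{C + \left(-11 + C\right)^{2}}$)
$k = \sqrt{563}$ ($k = \sqrt{-13 + \left(-11 - 13\right)^{2}} = \sqrt{-13 + \left(-24\right)^{2}} = \sqrt{-13 + 576} = \sqrt{563} \approx 23.728$)
$\frac{1}{k + O{\left(-232,\frac{265}{293} \right)}} = \frac{1}{\sqrt{563} - 72} = \frac{1}{-72 + \sqrt{563}}$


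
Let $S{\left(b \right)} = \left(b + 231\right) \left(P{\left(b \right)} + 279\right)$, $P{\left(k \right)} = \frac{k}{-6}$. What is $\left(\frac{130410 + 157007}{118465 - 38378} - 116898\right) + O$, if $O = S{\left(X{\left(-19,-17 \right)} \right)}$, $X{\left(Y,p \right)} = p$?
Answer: $- \frac{13594466608}{240261} \approx -56582.0$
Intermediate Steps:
$P{\left(k \right)} = - \frac{k}{6}$ ($P{\left(k \right)} = k \left(- \frac{1}{6}\right) = - \frac{k}{6}$)
$S{\left(b \right)} = \left(231 + b\right) \left(279 - \frac{b}{6}\right)$ ($S{\left(b \right)} = \left(b + 231\right) \left(- \frac{b}{6} + 279\right) = \left(231 + b\right) \left(279 - \frac{b}{6}\right)$)
$O = \frac{180937}{3}$ ($O = 64449 - \frac{\left(-17\right)^{2}}{6} + \frac{481}{2} \left(-17\right) = 64449 - \frac{289}{6} - \frac{8177}{2} = \frac{180937}{3} \approx 60312.0$)
$\left(\frac{130410 + 157007}{118465 - 38378} - 116898\right) + O = \left(\frac{130410 + 157007}{118465 - 38378} - 116898\right) + \frac{180937}{3} = \left(\frac{287417}{80087} - 116898\right) + \frac{180937}{3} = - \frac{9361722709}{80087} + \frac{180937}{3} = - \frac{13594466608}{240261}$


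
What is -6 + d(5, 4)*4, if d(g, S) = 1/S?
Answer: -5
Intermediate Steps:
-6 + d(5, 4)*4 = -6 + 4/4 = -6 + (¼)*4 = -6 + 1 = -5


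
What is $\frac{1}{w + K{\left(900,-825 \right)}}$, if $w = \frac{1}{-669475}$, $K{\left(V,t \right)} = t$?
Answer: $- \frac{669475}{552316876} \approx -0.0012121$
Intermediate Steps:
$w = - \frac{1}{669475} \approx -1.4937 \cdot 10^{-6}$
$\frac{1}{w + K{\left(900,-825 \right)}} = \frac{1}{- \frac{1}{669475} - 825} = \frac{1}{- \frac{552316876}{669475}} = - \frac{669475}{552316876}$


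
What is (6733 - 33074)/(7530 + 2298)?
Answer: -3763/1404 ≈ -2.6802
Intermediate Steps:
(6733 - 33074)/(7530 + 2298) = -26341/9828 = -26341*1/9828 = -3763/1404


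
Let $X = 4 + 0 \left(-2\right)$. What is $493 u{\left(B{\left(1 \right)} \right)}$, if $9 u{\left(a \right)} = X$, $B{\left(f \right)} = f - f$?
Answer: $\frac{1972}{9} \approx 219.11$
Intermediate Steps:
$B{\left(f \right)} = 0$
$X = 4$ ($X = 4 + 0 = 4$)
$u{\left(a \right)} = \frac{4}{9}$ ($u{\left(a \right)} = \frac{1}{9} \cdot 4 = \frac{4}{9}$)
$493 u{\left(B{\left(1 \right)} \right)} = 493 \cdot \frac{4}{9} = \frac{1972}{9}$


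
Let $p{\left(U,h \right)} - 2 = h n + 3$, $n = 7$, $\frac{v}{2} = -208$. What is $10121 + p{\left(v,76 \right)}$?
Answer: $10658$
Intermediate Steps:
$v = -416$ ($v = 2 \left(-208\right) = -416$)
$p{\left(U,h \right)} = 5 + 7 h$ ($p{\left(U,h \right)} = 2 + \left(h 7 + 3\right) = 2 + \left(7 h + 3\right) = 2 + \left(3 + 7 h\right) = 5 + 7 h$)
$10121 + p{\left(v,76 \right)} = 10121 + \left(5 + 7 \cdot 76\right) = 10121 + \left(5 + 532\right) = 10121 + 537 = 10658$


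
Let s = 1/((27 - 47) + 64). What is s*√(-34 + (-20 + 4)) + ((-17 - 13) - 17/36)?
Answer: -1097/36 + 5*I*√2/44 ≈ -30.472 + 0.16071*I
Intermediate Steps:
s = 1/44 (s = 1/(-20 + 64) = 1/44 ≈ 0.022727)
s*√(-34 + (-20 + 4)) + ((-17 - 13) - 17/36) = √(-34 + (-20 + 4))/44 + ((-17 - 13) - 17/36) = √(-34 - 16)/44 + (-30 - 17/36) = √(-50)/44 + (-30 - 1*17/36) = (5*I*√2)/44 + (-30 - 17/36) = 5*I*√2/44 - 1097/36 = -1097/36 + 5*I*√2/44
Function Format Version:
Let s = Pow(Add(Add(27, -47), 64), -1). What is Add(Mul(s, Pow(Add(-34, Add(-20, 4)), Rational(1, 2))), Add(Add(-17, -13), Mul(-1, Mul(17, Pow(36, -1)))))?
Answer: Add(Rational(-1097, 36), Mul(Rational(5, 44), I, Pow(2, Rational(1, 2)))) ≈ Add(-30.472, Mul(0.16071, I))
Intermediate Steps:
s = Rational(1, 44) (s = Pow(Add(-20, 64), -1) = Pow(44, -1) = Rational(1, 44) ≈ 0.022727)
Add(Mul(s, Pow(Add(-34, Add(-20, 4)), Rational(1, 2))), Add(Add(-17, -13), Mul(-1, Mul(17, Pow(36, -1))))) = Add(Mul(Rational(1, 44), Pow(Add(-34, Add(-20, 4)), Rational(1, 2))), Add(Add(-17, -13), Mul(-1, Mul(17, Pow(36, -1))))) = Add(Mul(Rational(1, 44), Pow(Add(-34, -16), Rational(1, 2))), Add(-30, Mul(-1, Mul(17, Rational(1, 36))))) = Add(Mul(Rational(1, 44), Pow(-50, Rational(1, 2))), Add(-30, Mul(-1, Rational(17, 36)))) = Add(Mul(Rational(1, 44), Mul(5, I, Pow(2, Rational(1, 2)))), Add(-30, Rational(-17, 36))) = Add(Mul(Rational(5, 44), I, Pow(2, Rational(1, 2))), Rational(-1097, 36)) = Add(Rational(-1097, 36), Mul(Rational(5, 44), I, Pow(2, Rational(1, 2))))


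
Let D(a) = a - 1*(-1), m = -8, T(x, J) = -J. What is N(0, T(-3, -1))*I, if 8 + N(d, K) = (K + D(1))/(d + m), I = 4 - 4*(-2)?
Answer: -201/2 ≈ -100.50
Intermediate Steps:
I = 12 (I = 4 + 8 = 12)
D(a) = 1 + a (D(a) = a + 1 = 1 + a)
N(d, K) = -8 + (2 + K)/(-8 + d) (N(d, K) = -8 + (K + (1 + 1))/(d - 8) = -8 + (K + 2)/(-8 + d) = -8 + (2 + K)/(-8 + d))
N(0, T(-3, -1))*I = ((66 - 1*(-1) - 8*0)/(-8 + 0))*12 = ((66 + 1 + 0)/(-8))*12 = -1/8*67*12 = -67/8*12 = -201/2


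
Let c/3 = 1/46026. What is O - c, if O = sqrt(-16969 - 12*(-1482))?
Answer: -1/15342 + sqrt(815) ≈ 28.548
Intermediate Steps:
O = sqrt(815) (O = sqrt(-16969 + 17784) = sqrt(815) ≈ 28.548)
c = 1/15342 (c = 3/46026 = 3*(1/46026) = 1/15342 ≈ 6.5181e-5)
O - c = sqrt(815) - 1*1/15342 = sqrt(815) - 1/15342 = -1/15342 + sqrt(815)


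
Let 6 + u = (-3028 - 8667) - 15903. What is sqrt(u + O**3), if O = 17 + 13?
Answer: 2*I*sqrt(151) ≈ 24.576*I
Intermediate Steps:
O = 30
u = -27604 (u = -6 + ((-3028 - 8667) - 15903) = -6 + (-11695 - 15903) = -6 - 27598 = -27604)
sqrt(u + O**3) = sqrt(-27604 + 30**3) = sqrt(-27604 + 27000) = sqrt(-604) = 2*I*sqrt(151)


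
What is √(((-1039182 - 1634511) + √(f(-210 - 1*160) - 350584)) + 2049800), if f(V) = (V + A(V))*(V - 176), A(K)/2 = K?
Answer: √(-623893 + 34*√221) ≈ 789.55*I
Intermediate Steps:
A(K) = 2*K
f(V) = 3*V*(-176 + V) (f(V) = (V + 2*V)*(V - 176) = (3*V)*(-176 + V) = 3*V*(-176 + V))
√(((-1039182 - 1634511) + √(f(-210 - 1*160) - 350584)) + 2049800) = √(((-1039182 - 1634511) + √(3*(-210 - 1*160)*(-176 + (-210 - 1*160)) - 350584)) + 2049800) = √((-2673693 + √(3*(-210 - 160)*(-176 + (-210 - 160)) - 350584)) + 2049800) = √((-2673693 + √(3*(-370)*(-176 - 370) - 350584)) + 2049800) = √((-2673693 + √(3*(-370)*(-546) - 350584)) + 2049800) = √((-2673693 + √(606060 - 350584)) + 2049800) = √((-2673693 + √255476) + 2049800) = √((-2673693 + 34*√221) + 2049800) = √(-623893 + 34*√221)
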